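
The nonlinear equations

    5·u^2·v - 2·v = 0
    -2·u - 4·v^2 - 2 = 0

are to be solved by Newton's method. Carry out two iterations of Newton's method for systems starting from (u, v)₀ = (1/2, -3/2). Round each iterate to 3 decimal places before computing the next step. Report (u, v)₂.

(0.459, 0.495)

At (1/2, -3/2): F = (1.125, -12.000).
Jacobian J = [[10·u·v, 5·u^2 - 2], [-2, -8·v]].
At the point, J = [[-7.500, -0.750], [-2.000, 12.000]] (det J = -91.500).
Solving J·Δ = −F gives Δ = (0.049, 1.008).
Then the next iterate is (u, v)₁ = (0.549, -0.492).
Round to (0.549, -0.492) and repeat: F = (0.24255, -4.06626), J = [[-2.70108, -0.49299], [-2.000, 3.936]].
Δ = (-0.090, 0.987), so (u, v)₂ = (0.459, 0.495).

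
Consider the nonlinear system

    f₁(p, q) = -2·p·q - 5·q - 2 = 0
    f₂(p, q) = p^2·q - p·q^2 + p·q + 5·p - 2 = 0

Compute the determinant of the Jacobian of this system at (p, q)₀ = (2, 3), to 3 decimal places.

135.000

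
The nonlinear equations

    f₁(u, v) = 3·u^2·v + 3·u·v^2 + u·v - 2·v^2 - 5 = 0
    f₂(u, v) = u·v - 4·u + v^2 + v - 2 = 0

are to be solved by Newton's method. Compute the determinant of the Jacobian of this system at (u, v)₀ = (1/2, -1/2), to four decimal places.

J = [[6·u·v + 3·v^2 + v, 3·u^2 + 6·u·v + u - 4·v], [v - 4, u + 2·v + 1]].
At the point, J = [[-1.2500, 1.7500], [-4.5000, 0.5000]].
det J = 7.2500.

7.2500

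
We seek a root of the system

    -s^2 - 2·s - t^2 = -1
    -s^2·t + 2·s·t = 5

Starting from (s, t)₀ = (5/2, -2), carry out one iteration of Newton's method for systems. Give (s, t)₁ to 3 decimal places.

(4.324, 4.754)

At (5/2, -2): F = (-14.250, -2.500).
Jacobian J = [[-2·s - 2, -2·t], [-2·s·t + 2·t, -s^2 + 2·s]].
At the point, J = [[-7.000, 4.000], [6.000, -1.250]] (det J = -15.250).
Solving J·Δ = −F gives Δ = (1.824, 6.754).
Then the next iterate is (s, t)₁ = (4.324, 4.754).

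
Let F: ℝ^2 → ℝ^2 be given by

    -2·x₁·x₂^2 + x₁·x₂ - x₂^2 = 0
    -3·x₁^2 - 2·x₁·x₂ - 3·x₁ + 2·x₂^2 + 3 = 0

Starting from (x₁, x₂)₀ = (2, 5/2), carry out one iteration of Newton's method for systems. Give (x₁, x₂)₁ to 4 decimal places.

At (2, 5/2): F = (-26.2500, -12.5000).
Jacobian J = [[-2·x₂^2 + x₂, -4·x₁·x₂ + x₁ - 2·x₂], [-6·x₁ - 2·x₂ - 3, -2·x₁ + 4·x₂]].
At the point, J = [[-10.0000, -23.0000], [-20.0000, 6.0000]] (det J = -520.0000).
Solving J·Δ = −F gives Δ = (-0.8558, -0.7692).
Then the next iterate is (x₁, x₂)₁ = (1.1442, 1.7308).

(1.1442, 1.7308)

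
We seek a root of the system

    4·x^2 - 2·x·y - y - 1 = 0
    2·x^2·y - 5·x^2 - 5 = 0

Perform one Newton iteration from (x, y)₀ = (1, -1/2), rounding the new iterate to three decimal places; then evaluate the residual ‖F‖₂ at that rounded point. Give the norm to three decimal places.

6.236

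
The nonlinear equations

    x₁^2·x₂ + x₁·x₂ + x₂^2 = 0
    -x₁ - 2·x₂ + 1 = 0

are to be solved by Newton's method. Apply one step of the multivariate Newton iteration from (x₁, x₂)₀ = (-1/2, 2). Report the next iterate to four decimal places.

At (-1/2, 2): F = (3.5000, -2.5000).
Jacobian J = [[2·x₁·x₂ + x₂, x₁^2 + x₁ + 2·x₂], [-1, -2]].
At the point, J = [[0.0000, 3.7500], [-1.0000, -2.0000]] (det J = 3.7500).
Solving J·Δ = −F gives Δ = (-0.6333, -0.9333).
Then the next iterate is (x₁, x₂)₁ = (-1.1333, 1.0667).

(-1.1333, 1.0667)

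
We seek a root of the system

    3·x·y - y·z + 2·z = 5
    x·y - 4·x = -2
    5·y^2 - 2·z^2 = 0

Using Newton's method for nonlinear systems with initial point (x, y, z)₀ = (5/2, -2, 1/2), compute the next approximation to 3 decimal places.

(0.732, -1.042, 0.673)

At (5/2, -2, 1/2): F = (-18.000, -13.000, 19.500).
Jacobian J = [[3·y, 3·x - z, -y + 2], [y - 4, x, 0], [0, 10·y, -4·z]].
At the point, J = [[-6.000, 7.000, 4.000], [-6.000, 2.500, 0.000], [0.000, -20.000, -2.000]] (det J = 426.000).
Solving J·Δ = −F gives Δ = (-1.768, 0.958, 0.173).
Then the next iterate is (x, y, z)₁ = (0.732, -1.042, 0.673).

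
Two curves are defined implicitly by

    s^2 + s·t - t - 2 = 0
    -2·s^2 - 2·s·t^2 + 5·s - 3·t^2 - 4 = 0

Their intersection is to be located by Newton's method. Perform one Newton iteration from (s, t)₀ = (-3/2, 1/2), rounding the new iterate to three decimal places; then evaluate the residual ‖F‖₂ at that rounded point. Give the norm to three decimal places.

At (-3/2, 1/2): F = (-1.000, -16.000).
Jacobian J = [[2·s + t, s - 1], [-4·s - 2·t^2 + 5, -4·s·t - 6·t]].
At the point, J = [[-2.500, -2.500], [10.500, 0.000]] (det J = 26.250).
Solving J·Δ = −F gives Δ = (1.524, -1.924).
Then the next iterate is (s, t)₁ = (0.024, -1.424).
Re-evaluating at (0.024, -1.424): F = (-0.60960, -10.06181), so ‖F‖₂ = 10.080.

10.080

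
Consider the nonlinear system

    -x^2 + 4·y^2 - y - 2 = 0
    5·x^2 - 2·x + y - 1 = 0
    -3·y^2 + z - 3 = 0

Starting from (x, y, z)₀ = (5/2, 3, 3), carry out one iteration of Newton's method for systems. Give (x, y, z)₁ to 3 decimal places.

(1.330, 1.669, 6.051)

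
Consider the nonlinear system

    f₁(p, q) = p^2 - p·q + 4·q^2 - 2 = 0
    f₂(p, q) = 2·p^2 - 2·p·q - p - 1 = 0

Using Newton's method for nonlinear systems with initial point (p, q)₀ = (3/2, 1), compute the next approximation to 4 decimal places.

At (3/2, 1): F = (2.7500, -1.0000).
Jacobian J = [[2·p - q, -p + 8·q], [4·p - 2·q - 1, -2·p]].
At the point, J = [[2.0000, 6.5000], [3.0000, -3.0000]] (det J = -25.5000).
Solving J·Δ = −F gives Δ = (-0.0686, -0.4020).
Then the next iterate is (p, q)₁ = (1.4314, 0.5980).

(1.4314, 0.5980)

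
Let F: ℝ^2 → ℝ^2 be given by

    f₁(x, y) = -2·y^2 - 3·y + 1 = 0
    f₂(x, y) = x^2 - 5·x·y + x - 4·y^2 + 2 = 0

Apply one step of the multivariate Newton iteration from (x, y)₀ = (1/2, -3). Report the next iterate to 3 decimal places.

(0.891, -2.111)

At (1/2, -3): F = (-8.000, -25.750).
Jacobian J = [[0, -4·y - 3], [2·x - 5·y + 1, -5·x - 8·y]].
At the point, J = [[0.000, 9.000], [17.000, 21.500]] (det J = -153.000).
Solving J·Δ = −F gives Δ = (0.391, 0.889).
Then the next iterate is (x, y)₁ = (0.891, -2.111).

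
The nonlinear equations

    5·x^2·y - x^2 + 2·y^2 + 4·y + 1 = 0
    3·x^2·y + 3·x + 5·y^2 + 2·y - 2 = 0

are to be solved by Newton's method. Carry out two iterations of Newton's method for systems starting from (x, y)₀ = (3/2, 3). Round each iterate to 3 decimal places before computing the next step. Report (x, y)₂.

At (3/2, 3): F = (62.500, 73.750).
Jacobian J = [[10·x·y - 2·x, 5·x^2 + 4·y + 4], [6·x·y + 3, 3·x^2 + 10·y + 2]].
At the point, J = [[42.000, 27.250], [30.000, 38.750]] (det J = 810.000).
Solving J·Δ = −F gives Δ = (-0.509, -1.509).
Then the next iterate is (x, y)₁ = (0.991, 1.491).
Round to (0.991, 1.491) and repeat: F = (17.74949, 19.46325), J = [[12.79381, 14.87441], [11.86549, 19.85624]].
Δ = (-0.812, -0.495), so (x, y)₂ = (0.179, 0.996).

(0.179, 0.996)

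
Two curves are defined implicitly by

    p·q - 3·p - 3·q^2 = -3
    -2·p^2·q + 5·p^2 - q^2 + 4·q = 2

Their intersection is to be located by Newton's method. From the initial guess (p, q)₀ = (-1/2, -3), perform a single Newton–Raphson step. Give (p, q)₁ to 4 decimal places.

At (-1/2, -3): F = (-21.0000, -20.2500).
Jacobian J = [[q - 3, p - 6·q], [-4·p·q + 10·p, -2·p^2 - 2·q + 4]].
At the point, J = [[-6.0000, 17.5000], [-11.0000, 9.5000]] (det J = 135.5000).
Solving J·Δ = −F gives Δ = (-1.1430, 0.8081).
Then the next iterate is (p, q)₁ = (-1.6430, -2.1919).

(-1.6430, -2.1919)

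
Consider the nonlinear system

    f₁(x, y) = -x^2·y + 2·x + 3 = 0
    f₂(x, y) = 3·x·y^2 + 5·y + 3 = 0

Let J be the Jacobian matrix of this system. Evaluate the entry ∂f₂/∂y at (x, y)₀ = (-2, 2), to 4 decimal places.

∂f₂/∂y = 6·x·y + 5.
At (-2, 2) this is -19.0000.

-19.0000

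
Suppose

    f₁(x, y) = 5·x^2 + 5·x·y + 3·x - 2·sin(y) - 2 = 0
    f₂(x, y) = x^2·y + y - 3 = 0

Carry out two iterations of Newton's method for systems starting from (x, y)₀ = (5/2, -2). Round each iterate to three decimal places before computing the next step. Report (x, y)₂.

At (5/2, -2): F = (13.56859, -17.500).
Jacobian J = [[10·x + 5·y + 3, 5·x - 2·cos(y)], [2·x·y, x^2 + 1]].
At the point, J = [[18.000, 13.33229], [-10.000, 7.250]] (det J = 263.82294).
Solving J·Δ = −F gives Δ = (-1.257, 0.680).
Then the next iterate is (x, y)₁ = (1.243, -1.320).
Round to (1.243, -1.320) and repeat: F = (3.18788, -6.35946), J = [[8.830, 5.71865], [-3.28152, 2.54505]].
Δ = (-1.079, 1.108), so (x, y)₂ = (0.164, -0.212).

(0.164, -0.212)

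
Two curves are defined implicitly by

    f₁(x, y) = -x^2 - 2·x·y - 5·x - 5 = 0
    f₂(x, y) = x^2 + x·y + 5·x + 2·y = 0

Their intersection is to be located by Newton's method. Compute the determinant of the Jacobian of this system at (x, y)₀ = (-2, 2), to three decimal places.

-12.000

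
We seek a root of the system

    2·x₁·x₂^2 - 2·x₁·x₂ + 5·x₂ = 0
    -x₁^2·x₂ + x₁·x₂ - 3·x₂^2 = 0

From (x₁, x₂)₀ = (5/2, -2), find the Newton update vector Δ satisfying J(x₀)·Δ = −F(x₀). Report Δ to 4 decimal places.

At (5/2, -2): F = (20.0000, -4.5000).
Jacobian J = [[2·x₂^2 - 2·x₂, 4·x₁·x₂ - 2·x₁ + 5], [-2·x₁·x₂ + x₂, -x₁^2 + x₁ - 6·x₂]].
At the point, J = [[12.0000, -20.0000], [8.0000, 8.2500]] (det J = 259.0000).
Solving J·Δ = −F gives Δ = (-0.2896, 0.8263).

(-0.2896, 0.8263)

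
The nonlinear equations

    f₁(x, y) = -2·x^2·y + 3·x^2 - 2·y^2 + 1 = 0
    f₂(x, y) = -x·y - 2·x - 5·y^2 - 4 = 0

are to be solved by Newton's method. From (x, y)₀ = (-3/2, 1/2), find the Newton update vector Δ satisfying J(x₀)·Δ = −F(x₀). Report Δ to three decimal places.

(5.737, -4.526)

At (-3/2, 1/2): F = (5.000, -1.500).
Jacobian J = [[-4·x·y + 6·x, -2·x^2 - 4·y], [-y - 2, -x - 10·y]].
At the point, J = [[-6.000, -6.500], [-2.500, -3.500]] (det J = 4.750).
Solving J·Δ = −F gives Δ = (5.737, -4.526).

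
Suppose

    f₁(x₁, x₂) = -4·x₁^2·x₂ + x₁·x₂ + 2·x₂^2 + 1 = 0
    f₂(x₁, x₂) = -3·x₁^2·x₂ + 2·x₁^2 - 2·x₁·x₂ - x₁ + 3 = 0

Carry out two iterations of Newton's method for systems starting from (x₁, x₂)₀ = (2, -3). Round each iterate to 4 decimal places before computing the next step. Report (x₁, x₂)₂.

(0.5129, -1.4990)

At (2, -3): F = (61.0000, 57.0000).
Jacobian J = [[-8·x₁·x₂ + x₂, -4·x₁^2 + x₁ + 4·x₂], [-6·x₁·x₂ + 4·x₁ - 2·x₂ - 1, -3·x₁^2 - 2·x₁]].
At the point, J = [[45.0000, -26.0000], [49.0000, -16.0000]] (det J = 554.0000).
Solving J·Δ = −F gives Δ = (-0.9134, 0.7653).
Then the next iterate is (x₁, x₂)₁ = (1.0866, -2.2347).
Round to (1.0866, -2.2347) and repeat: F = (19.113580, 17.046777), J = [[17.191100, -12.574998], [22.385150, -5.715299]].
Δ = (-0.5737, 0.7357), so (x₁, x₂)₂ = (0.5129, -1.4990).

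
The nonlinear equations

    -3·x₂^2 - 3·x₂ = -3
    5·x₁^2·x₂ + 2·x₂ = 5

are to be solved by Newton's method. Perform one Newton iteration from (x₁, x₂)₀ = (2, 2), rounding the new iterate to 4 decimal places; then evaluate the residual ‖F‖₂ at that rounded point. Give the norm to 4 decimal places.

9.8701

At (2, 2): F = (-15.0000, 39.0000).
Jacobian J = [[0, -6·x₂ - 3], [10·x₁·x₂, 5·x₁^2 + 2]].
At the point, J = [[0.0000, -15.0000], [40.0000, 22.0000]] (det J = 600.0000).
Solving J·Δ = −F gives Δ = (-0.4250, -1.0000).
Then the next iterate is (x₁, x₂)₁ = (1.5750, 1.0000).
Re-evaluating at (1.5750, 1.0000): F = (-3.0000, 9.403125), so ‖F‖₂ = 9.8701.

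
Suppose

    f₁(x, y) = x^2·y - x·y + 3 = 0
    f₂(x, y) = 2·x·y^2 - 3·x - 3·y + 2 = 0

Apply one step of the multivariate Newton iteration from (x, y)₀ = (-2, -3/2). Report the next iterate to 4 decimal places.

(-0.7179, -2.1026)

At (-2, -3/2): F = (-6.0000, 3.5000).
Jacobian J = [[2·x·y - y, x^2 - x], [2·y^2 - 3, 4·x·y - 3]].
At the point, J = [[7.5000, 6.0000], [1.5000, 9.0000]] (det J = 58.5000).
Solving J·Δ = −F gives Δ = (1.2821, -0.6026).
Then the next iterate is (x, y)₁ = (-0.7179, -2.1026).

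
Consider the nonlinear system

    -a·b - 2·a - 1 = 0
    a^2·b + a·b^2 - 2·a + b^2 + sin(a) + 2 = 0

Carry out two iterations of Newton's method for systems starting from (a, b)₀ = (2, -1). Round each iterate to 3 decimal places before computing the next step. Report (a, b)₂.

(2.745, -2.306)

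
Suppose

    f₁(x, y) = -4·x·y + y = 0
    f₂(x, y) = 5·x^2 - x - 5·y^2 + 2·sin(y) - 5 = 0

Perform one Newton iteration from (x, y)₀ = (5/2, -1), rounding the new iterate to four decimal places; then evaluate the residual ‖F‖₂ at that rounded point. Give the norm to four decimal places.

At (5/2, -1): F = (9.0000, 17.067058).
Jacobian J = [[-4·y, -4·x + 1], [10·x - 1, -10·y + 2·cos(y)]].
At the point, J = [[4.0000, -9.0000], [24.0000, 11.080605]] (det J = 260.322418).
Solving J·Δ = −F gives Δ = (-0.9731, 0.5675).
Then the next iterate is (x, y)₁ = (1.5269, -0.4325).
Re-evaluating at (1.5269, -0.4325): F = (2.209037, 3.356653), so ‖F‖₂ = 4.0183.

4.0183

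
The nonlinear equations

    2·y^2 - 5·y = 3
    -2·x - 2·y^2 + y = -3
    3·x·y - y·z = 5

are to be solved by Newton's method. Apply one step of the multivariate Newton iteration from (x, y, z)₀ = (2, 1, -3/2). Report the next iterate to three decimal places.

(10.000, -5.000, -20.000)

At (2, 1, -3/2): F = (-6.000, -2.000, 2.500).
Jacobian J = [[0, 4·y - 5, 0], [-2, -4·y + 1, 0], [3·y, 3·x - z, -y]].
At the point, J = [[0.000, -1.000, 0.000], [-2.000, -3.000, 0.000], [3.000, 7.500, -1.000]] (det J = 2.000).
Solving J·Δ = −F gives Δ = (8.000, -6.000, -18.500).
Then the next iterate is (x, y, z)₁ = (10.000, -5.000, -20.000).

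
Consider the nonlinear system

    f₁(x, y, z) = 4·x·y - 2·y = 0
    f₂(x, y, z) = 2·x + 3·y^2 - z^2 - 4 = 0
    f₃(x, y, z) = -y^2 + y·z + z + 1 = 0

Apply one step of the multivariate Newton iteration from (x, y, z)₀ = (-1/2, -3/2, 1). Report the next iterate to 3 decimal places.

(0.253, -1.130, 0.462)

At (-1/2, -3/2, 1): F = (6.000, 0.750, -1.750).
Jacobian J = [[4·y, 4·x - 2, 0], [2, 6·y, -2·z], [0, -2·y + z, y + 1]].
At the point, J = [[-6.000, -4.000, 0.000], [2.000, -9.000, -2.000], [0.000, 4.000, -0.500]] (det J = -79.000).
Solving J·Δ = −F gives Δ = (0.753, 0.370, -0.538).
Then the next iterate is (x, y, z)₁ = (0.253, -1.130, 0.462).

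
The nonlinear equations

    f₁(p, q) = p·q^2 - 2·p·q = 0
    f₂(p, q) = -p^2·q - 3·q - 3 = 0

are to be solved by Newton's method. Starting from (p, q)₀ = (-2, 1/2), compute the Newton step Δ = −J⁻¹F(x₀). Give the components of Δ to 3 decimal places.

(-2.000, -1.500)

At (-2, 1/2): F = (1.500, -6.500).
Jacobian J = [[q^2 - 2·q, 2·p·q - 2·p], [-2·p·q, -p^2 - 3]].
At the point, J = [[-0.750, 2.000], [2.000, -7.000]] (det J = 1.250).
Solving J·Δ = −F gives Δ = (-2.000, -1.500).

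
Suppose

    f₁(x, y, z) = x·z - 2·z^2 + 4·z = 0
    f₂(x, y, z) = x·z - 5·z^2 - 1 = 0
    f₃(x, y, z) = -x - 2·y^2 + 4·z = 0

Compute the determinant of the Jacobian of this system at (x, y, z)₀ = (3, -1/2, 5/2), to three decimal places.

95.000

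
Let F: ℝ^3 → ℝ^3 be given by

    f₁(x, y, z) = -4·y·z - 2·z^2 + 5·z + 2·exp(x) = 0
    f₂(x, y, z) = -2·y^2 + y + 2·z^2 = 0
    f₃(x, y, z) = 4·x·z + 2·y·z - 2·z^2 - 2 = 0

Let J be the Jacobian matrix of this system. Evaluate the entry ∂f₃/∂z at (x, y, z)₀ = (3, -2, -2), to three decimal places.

16.000

∂f₃/∂z = 4·x + 2·y - 4·z.
At (3, -2, -2) this is 16.000.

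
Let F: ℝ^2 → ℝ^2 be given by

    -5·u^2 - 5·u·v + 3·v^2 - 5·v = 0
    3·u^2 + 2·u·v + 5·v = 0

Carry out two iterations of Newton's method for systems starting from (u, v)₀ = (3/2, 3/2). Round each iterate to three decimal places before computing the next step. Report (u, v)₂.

At (3/2, 3/2): F = (-23.250, 18.750).
Jacobian J = [[-10·u - 5·v, -5·u + 6·v - 5], [6·u + 2·v, 2·u + 5]].
At the point, J = [[-22.500, -3.500], [12.000, 8.000]] (det J = -138.000).
Solving J·Δ = −F gives Δ = (-0.872, -1.035).
Then the next iterate is (u, v)₁ = (0.628, 0.465).
Round to (0.628, 0.465) and repeat: F = (-5.10834, 4.09219), J = [[-8.605, -5.350], [4.698, 6.256]].
Δ = (-0.351, -0.391), so (u, v)₂ = (0.277, 0.074).

(0.277, 0.074)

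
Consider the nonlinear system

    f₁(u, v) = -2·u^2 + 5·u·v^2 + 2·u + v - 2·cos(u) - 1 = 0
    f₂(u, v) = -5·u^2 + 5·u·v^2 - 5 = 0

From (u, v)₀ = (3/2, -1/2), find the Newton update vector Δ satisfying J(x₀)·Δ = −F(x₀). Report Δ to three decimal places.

(-1.003, -0.078)

At (3/2, -1/2): F = (-1.26647, -14.375).
Jacobian J = [[-4·u + 5·v^2 + 2·sin(u) + 2, 10·u·v + 1], [-10·u + 5·v^2, 10·u·v]].
At the point, J = [[-0.75501, -6.500], [-13.750, -7.500]] (det J = -83.71242).
Solving J·Δ = −F gives Δ = (-1.003, -0.078).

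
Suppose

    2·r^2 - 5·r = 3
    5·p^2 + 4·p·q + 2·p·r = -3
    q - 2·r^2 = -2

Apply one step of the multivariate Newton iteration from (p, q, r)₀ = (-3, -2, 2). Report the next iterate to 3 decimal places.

At (-3, -2, 2): F = (-5.000, 60.000, -8.000).
Jacobian J = [[0, 0, 4·r - 5], [10·p + 4·q + 2·r, 4·p, 2·p], [0, 1, -4·r]].
At the point, J = [[0.000, 0.000, 3.000], [-34.000, -12.000, -6.000], [0.000, 1.000, -8.000]] (det J = -102.000).
Solving J·Δ = −F gives Δ = (-6.059, 21.333, 1.667).
Then the next iterate is (p, q, r)₁ = (-9.059, 19.333, 3.667).

(-9.059, 19.333, 3.667)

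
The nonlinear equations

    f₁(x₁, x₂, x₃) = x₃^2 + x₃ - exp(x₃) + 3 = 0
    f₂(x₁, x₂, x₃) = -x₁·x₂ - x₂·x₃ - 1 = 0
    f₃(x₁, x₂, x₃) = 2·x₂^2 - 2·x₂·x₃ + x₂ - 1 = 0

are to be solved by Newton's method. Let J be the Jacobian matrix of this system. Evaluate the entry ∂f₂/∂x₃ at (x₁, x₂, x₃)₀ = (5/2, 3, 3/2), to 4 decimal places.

∂f₂/∂x₃ = -x₂.
At (5/2, 3, 3/2) this is -3.0000.

-3.0000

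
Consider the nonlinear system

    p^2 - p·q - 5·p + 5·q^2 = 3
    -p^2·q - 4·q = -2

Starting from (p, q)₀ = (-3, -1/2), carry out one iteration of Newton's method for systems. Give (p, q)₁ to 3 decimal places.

At (-3, -1/2): F = (20.750, 8.500).
Jacobian J = [[2·p - q - 5, -p + 10·q], [-2·p·q, -p^2 - 4]].
At the point, J = [[-10.500, -2.000], [-3.000, -13.000]] (det J = 130.500).
Solving J·Δ = −F gives Δ = (1.937, 0.207).
Then the next iterate is (p, q)₁ = (-1.063, -0.293).

(-1.063, -0.293)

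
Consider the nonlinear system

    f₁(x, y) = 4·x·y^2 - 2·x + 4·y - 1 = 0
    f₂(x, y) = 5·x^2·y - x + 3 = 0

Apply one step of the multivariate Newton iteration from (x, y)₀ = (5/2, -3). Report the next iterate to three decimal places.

(1.569, -2.279)

At (5/2, -3): F = (72.000, -93.250).
Jacobian J = [[4·y^2 - 2, 8·x·y + 4], [10·x·y - 1, 5·x^2]].
At the point, J = [[34.000, -56.000], [-76.000, 31.250]] (det J = -3193.500).
Solving J·Δ = −F gives Δ = (-0.931, 0.721).
Then the next iterate is (x, y)₁ = (1.569, -2.279).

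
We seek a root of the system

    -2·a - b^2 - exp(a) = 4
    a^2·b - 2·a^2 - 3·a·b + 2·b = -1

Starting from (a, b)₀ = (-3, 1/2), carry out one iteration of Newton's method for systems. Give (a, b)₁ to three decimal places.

(-2.194, 0.548)

At (-3, 1/2): F = (1.70021, -7.000).
Jacobian J = [[-exp(a) - 2, -2·b], [2·a·b - 4·a - 3·b, a^2 - 3·a + 2]].
At the point, J = [[-2.04979, -1.000], [7.500, 20.000]] (det J = -33.49574).
Solving J·Δ = −F gives Δ = (0.806, 0.048).
Then the next iterate is (a, b)₁ = (-2.194, 0.548).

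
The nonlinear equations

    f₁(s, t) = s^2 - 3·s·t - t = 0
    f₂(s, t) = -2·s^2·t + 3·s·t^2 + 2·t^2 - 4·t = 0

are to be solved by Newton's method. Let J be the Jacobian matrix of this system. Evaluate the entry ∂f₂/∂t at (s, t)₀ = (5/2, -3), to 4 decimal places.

∂f₂/∂t = -2·s^2 + 6·s·t + 4·t - 4.
At (5/2, -3) this is -73.5000.

-73.5000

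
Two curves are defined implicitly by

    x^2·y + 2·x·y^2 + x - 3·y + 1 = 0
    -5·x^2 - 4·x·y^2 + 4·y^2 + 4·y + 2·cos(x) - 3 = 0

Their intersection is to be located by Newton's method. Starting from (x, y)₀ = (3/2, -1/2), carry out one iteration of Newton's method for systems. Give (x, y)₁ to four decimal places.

At (3/2, -1/2): F = (3.6250, -16.608526).
Jacobian J = [[2·x·y + 2·y^2 + 1, x^2 + 4·x·y - 3], [-10·x - 4·y^2 - 2·sin(x), -8·x·y + 8·y + 4]].
At the point, J = [[0.0000, -3.7500], [-17.994990, 6.0000]] (det J = -67.481212).
Solving J·Δ = −F gives Δ = (-0.6006, 0.9667).
Then the next iterate is (x, y)₁ = (0.8994, 0.4667).

(0.8994, 0.4667)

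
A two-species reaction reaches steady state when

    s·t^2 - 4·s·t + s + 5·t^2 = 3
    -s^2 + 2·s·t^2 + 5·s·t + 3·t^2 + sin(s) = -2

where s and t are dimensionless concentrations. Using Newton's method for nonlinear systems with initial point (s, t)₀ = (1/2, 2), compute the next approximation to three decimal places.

At (1/2, 2): F = (15.500, 23.22943).
Jacobian J = [[t^2 - 4·t + 1, 2·s·t - 4·s + 10·t], [-2·s + 2·t^2 + 5·t + cos(s), 4·s·t + 5·s + 6·t]].
At the point, J = [[-3.000, 20.000], [17.87758, 18.500]] (det J = -413.05165).
Solving J·Δ = −F gives Δ = (-0.431, -0.840).
Then the next iterate is (s, t)₁ = (0.069, 1.160).

(0.069, 1.160)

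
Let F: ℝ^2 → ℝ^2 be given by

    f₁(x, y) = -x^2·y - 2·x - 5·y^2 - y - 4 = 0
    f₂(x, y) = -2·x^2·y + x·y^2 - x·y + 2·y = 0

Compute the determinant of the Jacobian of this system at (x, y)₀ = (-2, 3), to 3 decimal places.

890.000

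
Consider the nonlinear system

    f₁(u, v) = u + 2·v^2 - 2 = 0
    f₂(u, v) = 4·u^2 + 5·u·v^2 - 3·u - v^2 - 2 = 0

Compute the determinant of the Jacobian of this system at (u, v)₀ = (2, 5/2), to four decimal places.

J = [[1, 4·v], [8·u + 5·v^2 - 3, 10·u·v - 2·v]].
At the point, J = [[1.0000, 10.0000], [44.2500, 45.0000]].
det J = -397.5000.

-397.5000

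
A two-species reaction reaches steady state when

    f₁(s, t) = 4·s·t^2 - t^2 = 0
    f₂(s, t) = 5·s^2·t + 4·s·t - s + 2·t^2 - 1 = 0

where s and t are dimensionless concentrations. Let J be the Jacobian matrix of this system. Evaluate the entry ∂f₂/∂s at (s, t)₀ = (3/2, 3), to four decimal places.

56.0000

∂f₂/∂s = 10·s·t + 4·t - 1.
At (3/2, 3) this is 56.0000.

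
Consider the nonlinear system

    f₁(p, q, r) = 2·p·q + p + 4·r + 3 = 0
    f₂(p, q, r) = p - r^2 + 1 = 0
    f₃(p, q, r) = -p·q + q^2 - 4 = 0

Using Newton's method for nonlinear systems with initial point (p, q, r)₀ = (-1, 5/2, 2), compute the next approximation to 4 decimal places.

(-1.4189, 1.5338, 0.8953)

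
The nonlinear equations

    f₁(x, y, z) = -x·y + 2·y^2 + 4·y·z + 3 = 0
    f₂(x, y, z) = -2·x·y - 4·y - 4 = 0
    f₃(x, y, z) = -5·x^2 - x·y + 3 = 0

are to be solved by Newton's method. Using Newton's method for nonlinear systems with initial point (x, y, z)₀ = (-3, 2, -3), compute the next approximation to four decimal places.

(-1.9412, 4.1176, -1.5956)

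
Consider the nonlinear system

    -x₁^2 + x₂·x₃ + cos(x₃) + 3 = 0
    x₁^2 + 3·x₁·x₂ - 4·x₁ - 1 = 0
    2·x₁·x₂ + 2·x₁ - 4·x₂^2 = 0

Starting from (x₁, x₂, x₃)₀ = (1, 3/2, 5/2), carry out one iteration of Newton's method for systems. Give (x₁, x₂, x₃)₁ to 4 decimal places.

At (1, 3/2, 5/2): F = (4.948856, 0.5000, -4.0000).
Jacobian J = [[-2·x₁, x₃, x₂ - sin(x₃)], [2·x₁ + 3·x₂ - 4, 3·x₁, 0], [2·x₂ + 2, 2·x₁ - 8·x₂, 0]].
At the point, J = [[-2.0000, 2.5000, 0.901528], [2.5000, 3.0000, 0.0000], [5.0000, -10.0000, 0.0000]] (det J = -36.061114).
Solving J·Δ = −F gives Δ = (0.1750, -0.3125, -4.2346).
Then the next iterate is (x₁, x₂, x₃)₁ = (1.1750, 1.1875, -1.7346).

(1.1750, 1.1875, -1.7346)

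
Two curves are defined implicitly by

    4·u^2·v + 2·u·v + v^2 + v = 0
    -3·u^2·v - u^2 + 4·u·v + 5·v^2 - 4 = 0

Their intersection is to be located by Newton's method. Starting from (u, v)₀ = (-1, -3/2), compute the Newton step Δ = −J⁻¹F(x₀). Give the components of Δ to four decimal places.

At (-1, -3/2): F = (-2.2500, 16.7500).
Jacobian J = [[8·u·v + 2·v, 4·u^2 + 2·u + 2·v + 1], [-6·u·v - 2·u + 4·v, -3·u^2 + 4·u + 10·v]].
At the point, J = [[9.0000, 0.0000], [-13.0000, -22.0000]] (det J = -198.0000).
Solving J·Δ = −F gives Δ = (0.2500, 0.6136).

(0.2500, 0.6136)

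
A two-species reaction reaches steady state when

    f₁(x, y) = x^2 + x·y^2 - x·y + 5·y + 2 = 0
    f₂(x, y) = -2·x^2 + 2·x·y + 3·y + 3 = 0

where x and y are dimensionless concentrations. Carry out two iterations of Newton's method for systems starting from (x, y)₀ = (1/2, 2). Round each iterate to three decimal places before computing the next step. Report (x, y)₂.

At (1/2, 2): F = (13.250, 10.500).
Jacobian J = [[2·x + y^2 - y, 2·x·y - x + 5], [-4·x + 2·y, 2·x + 3]].
At the point, J = [[3.000, 6.500], [2.000, 4.000]] (det J = -1.000).
Solving J·Δ = −F gives Δ = (-15.250, 5.000).
Then the next iterate is (x, y)₁ = (-14.750, 7.000).
Round to (-14.750, 7.000) and repeat: F = (-364.93750, -617.625), J = [[12.500, -186.750], [73.000, -26.500]].
Δ = (7.944, -1.422), so (x, y)₂ = (-6.806, 5.578).

(-6.806, 5.578)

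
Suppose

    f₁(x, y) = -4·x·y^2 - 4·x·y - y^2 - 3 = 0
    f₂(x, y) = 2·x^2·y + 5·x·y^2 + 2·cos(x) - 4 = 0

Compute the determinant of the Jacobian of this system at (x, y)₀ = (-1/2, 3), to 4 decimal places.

J = [[-4·y^2 - 4·y, -8·x·y - 4·x - 2·y], [4·x·y + 5·y^2 - 2·sin(x), 2·x^2 + 10·x·y]].
At the point, J = [[-48.0000, 8.0000], [39.958851, -14.5000]].
det J = 376.3292.

376.3292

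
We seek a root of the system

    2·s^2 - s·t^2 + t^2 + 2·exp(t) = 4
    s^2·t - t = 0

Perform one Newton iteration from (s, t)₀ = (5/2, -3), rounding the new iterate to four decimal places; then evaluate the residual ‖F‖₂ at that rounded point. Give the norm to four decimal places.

At (5/2, -3): F = (-4.900426, -15.7500).
Jacobian J = [[4·s - t^2, -2·s·t + 2·t + 2·exp(t)], [2·s·t, s^2 - 1]].
At the point, J = [[1.0000, 9.099574], [-15.0000, 5.2500]] (det J = 141.743612).
Solving J·Δ = −F gives Δ = (-0.8296, 0.6297).
Then the next iterate is (s, t)₁ = (1.6704, -2.3703).
Re-evaluating at (1.6704, -2.3703): F = (-1.999145, -4.243397), so ‖F‖₂ = 4.6907.

4.6907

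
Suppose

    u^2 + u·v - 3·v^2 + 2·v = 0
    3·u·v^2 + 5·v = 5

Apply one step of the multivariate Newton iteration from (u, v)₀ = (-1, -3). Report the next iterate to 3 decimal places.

(-0.640, -1.379)

At (-1, -3): F = (-29.000, -47.000).
Jacobian J = [[2·u + v, u - 6·v + 2], [3·v^2, 6·u·v + 5]].
At the point, J = [[-5.000, 19.000], [27.000, 23.000]] (det J = -628.000).
Solving J·Δ = −F gives Δ = (0.360, 1.621).
Then the next iterate is (u, v)₁ = (-0.640, -1.379).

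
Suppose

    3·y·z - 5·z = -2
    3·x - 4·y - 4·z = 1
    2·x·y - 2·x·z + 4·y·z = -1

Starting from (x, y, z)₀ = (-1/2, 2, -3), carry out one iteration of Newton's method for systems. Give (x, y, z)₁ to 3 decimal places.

(1.040, 2.053, -1.523)

At (-1/2, 2, -3): F = (-1.000, 1.500, -28.000).
Jacobian J = [[0, 3·z, 3·y - 5], [3, -4, -4], [2·y - 2·z, 2·x + 4·z, -2·x + 4·y]].
At the point, J = [[0.000, -9.000, 1.000], [3.000, -4.000, -4.000], [10.000, -13.000, 9.000]] (det J = 604.000).
Solving J·Δ = −F gives Δ = (1.540, 0.053, 1.477).
Then the next iterate is (x, y, z)₁ = (1.040, 2.053, -1.523).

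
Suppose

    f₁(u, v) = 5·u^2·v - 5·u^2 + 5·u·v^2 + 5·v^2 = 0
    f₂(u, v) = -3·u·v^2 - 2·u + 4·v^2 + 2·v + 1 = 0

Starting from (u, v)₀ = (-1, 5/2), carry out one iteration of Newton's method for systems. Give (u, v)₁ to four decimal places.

(-1.0266, 1.0864)

At (-1, 5/2): F = (7.5000, 51.7500).
Jacobian J = [[10·u·v - 10·u + 5·v^2, 5·u^2 + 10·u·v + 10·v], [-3·v^2 - 2, -6·u·v + 8·v + 2]].
At the point, J = [[16.2500, 5.0000], [-20.7500, 37.0000]] (det J = 705.0000).
Solving J·Δ = −F gives Δ = (-0.0266, -1.4136).
Then the next iterate is (u, v)₁ = (-1.0266, 1.0864).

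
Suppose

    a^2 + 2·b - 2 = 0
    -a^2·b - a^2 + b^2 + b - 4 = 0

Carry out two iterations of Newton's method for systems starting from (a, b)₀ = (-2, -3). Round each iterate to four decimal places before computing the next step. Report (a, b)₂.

(-2.2767, -1.5911)

At (-2, -3): F = (-4.0000, 10.0000).
Jacobian J = [[2·a, 2], [-2·a·b - 2·a, -a^2 + 2·b + 1]].
At the point, J = [[-4.0000, 2.0000], [-8.0000, -9.0000]] (det J = 52.0000).
Solving J·Δ = −F gives Δ = (-0.3077, 1.3846).
Then the next iterate is (a, b)₁ = (-2.3077, -1.6154).
Round to (-2.3077, -1.6154) and repeat: F = (0.094679, 0.271417), J = [[-4.6154, 2.0000], [-2.840317, -7.556279]].
Δ = (0.0310, 0.0243), so (a, b)₂ = (-2.2767, -1.5911).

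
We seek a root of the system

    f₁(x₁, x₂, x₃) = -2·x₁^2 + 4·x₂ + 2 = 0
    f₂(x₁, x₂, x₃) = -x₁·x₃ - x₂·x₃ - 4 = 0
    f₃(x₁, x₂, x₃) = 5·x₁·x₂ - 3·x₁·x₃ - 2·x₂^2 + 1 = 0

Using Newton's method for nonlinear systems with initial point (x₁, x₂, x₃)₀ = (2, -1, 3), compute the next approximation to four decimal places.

(0.6324, -1.2353, 0.8088)

At (2, -1, 3): F = (-10.0000, -7.0000, -29.0000).
Jacobian J = [[-4·x₁, 4, 0], [-x₃, -x₃, -x₁ - x₂], [5·x₂ - 3·x₃, 5·x₁ - 4·x₂, -3·x₁]].
At the point, J = [[-8.0000, 4.0000, 0.0000], [-3.0000, -3.0000, -1.0000], [-14.0000, 14.0000, -6.0000]] (det J = -272.0000).
Solving J·Δ = −F gives Δ = (-1.3676, -0.2353, -2.1912).
Then the next iterate is (x₁, x₂, x₃)₁ = (0.6324, -1.2353, 0.8088).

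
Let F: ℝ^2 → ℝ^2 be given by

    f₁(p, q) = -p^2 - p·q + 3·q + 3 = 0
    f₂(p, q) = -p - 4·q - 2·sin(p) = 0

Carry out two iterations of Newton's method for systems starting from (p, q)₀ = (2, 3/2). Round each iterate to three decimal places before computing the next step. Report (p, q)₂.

(1.289, -0.835)

At (2, 3/2): F = (0.500, -9.81859).
Jacobian J = [[-2·p - q, -p + 3], [-2·cos(p) - 1, -4]].
At the point, J = [[-5.500, 1.000], [-0.16771, -4.000]] (det J = 22.16771).
Solving J·Δ = −F gives Δ = (-0.353, -2.440).
Then the next iterate is (p, q)₁ = (1.647, -0.940).
Round to (1.647, -0.940) and repeat: F = (-0.98443, 0.11880), J = [[-2.354, 1.353], [-0.84774, -4.000]].
Δ = (-0.358, 0.105), so (p, q)₂ = (1.289, -0.835).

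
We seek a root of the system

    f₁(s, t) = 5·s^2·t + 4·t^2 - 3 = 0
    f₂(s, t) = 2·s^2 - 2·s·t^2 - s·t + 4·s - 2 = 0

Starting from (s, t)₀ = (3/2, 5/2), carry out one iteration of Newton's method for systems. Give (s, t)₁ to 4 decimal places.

(0.6577, 1.9068)

At (3/2, 5/2): F = (50.1250, -14.0000).
Jacobian J = [[10·s·t, 5·s^2 + 8·t], [4·s - 2·t^2 - t + 4, -4·s·t - s]].
At the point, J = [[37.5000, 31.2500], [-5.0000, -16.5000]] (det J = -462.5000).
Solving J·Δ = −F gives Δ = (-0.8423, -0.5932).
Then the next iterate is (s, t)₁ = (0.6577, 1.9068).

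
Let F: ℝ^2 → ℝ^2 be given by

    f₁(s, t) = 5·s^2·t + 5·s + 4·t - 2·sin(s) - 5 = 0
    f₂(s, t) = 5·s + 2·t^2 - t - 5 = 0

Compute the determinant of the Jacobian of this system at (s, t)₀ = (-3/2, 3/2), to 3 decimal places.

-164.457

J = [[10·s·t - 2·cos(s) + 5, 5·s^2 + 4], [5, 4·t - 1]].
At the point, J = [[-17.64147, 15.250], [5.000, 5.000]].
det J = -164.457.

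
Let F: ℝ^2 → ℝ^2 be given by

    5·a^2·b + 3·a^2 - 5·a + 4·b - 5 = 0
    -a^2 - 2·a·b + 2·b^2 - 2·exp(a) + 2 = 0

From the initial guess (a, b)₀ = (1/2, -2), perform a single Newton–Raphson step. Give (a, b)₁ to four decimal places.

(-0.5120, -1.0274)

At (1/2, -2): F = (-17.2500, 8.452557).
Jacobian J = [[10·a·b + 6·a - 5, 5·a^2 + 4], [-2·a - 2·b - 2·exp(a), -2·a + 4·b]].
At the point, J = [[-12.0000, 5.2500], [-0.297443, -9.0000]] (det J = 109.561573).
Solving J·Δ = −F gives Δ = (-1.0120, 0.9726).
Then the next iterate is (a, b)₁ = (-0.5120, -1.0274).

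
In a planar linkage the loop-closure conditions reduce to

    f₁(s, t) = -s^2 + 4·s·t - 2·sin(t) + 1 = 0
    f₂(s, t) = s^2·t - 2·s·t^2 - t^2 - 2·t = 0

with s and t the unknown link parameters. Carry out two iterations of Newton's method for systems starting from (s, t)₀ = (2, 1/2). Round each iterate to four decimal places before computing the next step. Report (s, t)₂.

At (2, 1/2): F = (0.041149, -0.2500).
Jacobian J = [[-2·s + 4·t, 4·s - 2·cos(t)], [2·s·t - 2·t^2, s^2 - 4·s·t - 2·t - 2]].
At the point, J = [[-2.0000, 6.244835], [1.5000, -3.0000]] (det J = -3.367252).
Solving J·Δ = −F gives Δ = (0.4270, 0.1302).
Then the next iterate is (s, t)₁ = (2.4270, 0.6302).
Round to (2.4270, 0.6302) and repeat: F = (0.049040, 0.126757), J = [[-2.3332, 8.092181], [2.264687, -3.488053]].
Δ = (-0.1175, -0.0399), so (s, t)₂ = (2.3095, 0.5903).

(2.3095, 0.5903)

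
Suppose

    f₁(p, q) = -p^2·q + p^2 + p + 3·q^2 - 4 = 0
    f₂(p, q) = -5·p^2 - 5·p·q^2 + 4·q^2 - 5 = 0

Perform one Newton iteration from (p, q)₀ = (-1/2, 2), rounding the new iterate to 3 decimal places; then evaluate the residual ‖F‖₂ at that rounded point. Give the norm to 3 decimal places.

At (-1/2, 2): F = (7.250, 19.750).
Jacobian J = [[-2·p·q + 2·p + 1, -p^2 + 6·q], [-10·p - 5·q^2, -10·p·q + 8·q]].
At the point, J = [[2.000, 11.750], [-15.000, 26.000]] (det J = 228.250).
Solving J·Δ = −F gives Δ = (0.191, -0.650).
Then the next iterate is (p, q)₁ = (-0.309, 1.350).
Re-evaluating at (-0.309, 1.350): F = (1.12508, 4.62836), so ‖F‖₂ = 4.763.

4.763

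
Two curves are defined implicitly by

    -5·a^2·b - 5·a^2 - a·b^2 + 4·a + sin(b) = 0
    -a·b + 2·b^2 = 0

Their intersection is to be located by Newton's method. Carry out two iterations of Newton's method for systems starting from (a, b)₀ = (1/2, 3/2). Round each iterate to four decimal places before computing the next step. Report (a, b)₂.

At (1/2, 3/2): F = (-1.252505, 3.7500).
Jacobian J = [[-10·a·b - 10·a - b^2 + 4, -5·a^2 - 2·a·b + cos(b)], [-b, -a + 4·b]].
At the point, J = [[-10.7500, -2.679263], [-1.5000, 5.5000]] (det J = -63.143894).
Solving J·Δ = −F gives Δ = (0.0500, -0.6682).
Then the next iterate is (a, b)₁ = (0.5500, 0.8318).
Round to (0.5500, 0.8318) and repeat: F = (-0.211993, 0.926292), J = [[-6.766791, -1.753934], [-0.8318, 2.7772]].
Δ = (0.0512, -0.3182), so (a, b)₂ = (0.6012, 0.5136).

(0.6012, 0.5136)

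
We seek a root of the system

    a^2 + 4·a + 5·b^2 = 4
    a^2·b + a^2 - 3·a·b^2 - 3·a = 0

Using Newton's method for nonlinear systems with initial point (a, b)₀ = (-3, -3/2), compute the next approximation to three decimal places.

(1.517, -1.819)

At (-3, -3/2): F = (4.250, 24.750).
Jacobian J = [[2·a + 4, 10·b], [2·a·b + 2·a - 3·b^2 - 3, a^2 - 6·a·b]].
At the point, J = [[-2.000, -15.000], [-6.750, -18.000]] (det J = -65.250).
Solving J·Δ = −F gives Δ = (4.517, -0.319).
Then the next iterate is (a, b)₁ = (1.517, -1.819).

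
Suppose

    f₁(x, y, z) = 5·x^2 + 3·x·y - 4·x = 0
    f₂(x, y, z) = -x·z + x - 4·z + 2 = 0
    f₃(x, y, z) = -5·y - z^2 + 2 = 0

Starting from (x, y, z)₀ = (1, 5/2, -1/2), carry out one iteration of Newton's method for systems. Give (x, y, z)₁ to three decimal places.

(0.802, 0.558, 0.541)

At (1, 5/2, -1/2): F = (8.500, 5.500, -10.750).
Jacobian J = [[10·x + 3·y - 4, 3·x, 0], [-z + 1, 0, -x - 4], [0, -5, -2·z]].
At the point, J = [[13.500, 3.000, 0.000], [1.500, 0.000, -5.000], [0.000, -5.000, 1.000]] (det J = -342.000).
Solving J·Δ = −F gives Δ = (-0.198, -1.942, 1.041).
Then the next iterate is (x, y, z)₁ = (0.802, 0.558, 0.541).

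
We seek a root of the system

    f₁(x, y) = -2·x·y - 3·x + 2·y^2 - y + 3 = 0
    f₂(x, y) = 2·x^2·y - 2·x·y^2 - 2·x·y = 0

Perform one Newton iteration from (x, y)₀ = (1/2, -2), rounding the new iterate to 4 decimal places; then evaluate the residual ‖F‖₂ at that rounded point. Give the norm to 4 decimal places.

3.1654

At (1/2, -2): F = (13.5000, -3.0000).
Jacobian J = [[-2·y - 3, -2·x + 4·y - 1], [4·x·y - 2·y^2 - 2·y, 2·x^2 - 4·x·y - 2·x]].
At the point, J = [[1.0000, -10.0000], [-8.0000, 3.5000]] (det J = -76.5000).
Solving J·Δ = −F gives Δ = (0.2255, 1.3725).
Then the next iterate is (x, y)₁ = (0.7255, -0.6275).
Re-evaluating at (0.7255, -0.6275): F = (3.149015, -0.321407), so ‖F‖₂ = 3.1654.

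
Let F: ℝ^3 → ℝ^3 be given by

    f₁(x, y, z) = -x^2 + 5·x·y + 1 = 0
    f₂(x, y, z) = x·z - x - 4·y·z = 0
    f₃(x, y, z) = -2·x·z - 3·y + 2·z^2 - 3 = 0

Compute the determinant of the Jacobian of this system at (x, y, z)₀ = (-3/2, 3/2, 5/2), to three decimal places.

-1736.250

J = [[-2·x + 5·y, 5·x, 0], [z - 1, -4·z, x - 4·y], [-2·z, -3, -2·x + 4·z]].
At the point, J = [[10.500, -7.500, 0.000], [1.500, -10.000, -7.500], [-5.000, -3.000, 13.000]].
det J = -1736.250.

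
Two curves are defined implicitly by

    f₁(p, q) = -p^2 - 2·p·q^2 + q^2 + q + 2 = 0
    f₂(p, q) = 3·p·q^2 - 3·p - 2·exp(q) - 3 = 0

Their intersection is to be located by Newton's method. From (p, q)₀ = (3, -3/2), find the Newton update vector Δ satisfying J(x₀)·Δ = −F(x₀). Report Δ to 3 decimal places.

At (3, -3/2): F = (-19.750, 7.80374).
Jacobian J = [[-2·p - 2·q^2, -4·p·q + 2·q + 1], [3·q^2 - 3, 6·p·q - 2·exp(q)]].
At the point, J = [[-10.500, 16.000], [3.750, -27.44626]] (det J = 228.18573).
Solving J·Δ = −F gives Δ = (-1.828, 0.035).

(-1.828, 0.035)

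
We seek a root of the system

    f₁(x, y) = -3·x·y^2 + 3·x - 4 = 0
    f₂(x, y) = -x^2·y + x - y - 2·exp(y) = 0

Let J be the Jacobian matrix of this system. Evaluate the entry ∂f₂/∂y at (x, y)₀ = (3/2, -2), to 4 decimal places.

-3.5207

∂f₂/∂y = -x^2 - 2·exp(y) - 1.
At (3/2, -2) this is -3.5207.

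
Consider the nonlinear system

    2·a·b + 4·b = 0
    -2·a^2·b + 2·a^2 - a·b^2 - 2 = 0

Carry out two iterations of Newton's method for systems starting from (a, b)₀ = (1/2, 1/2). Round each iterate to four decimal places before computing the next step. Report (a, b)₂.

(1.3415, -0.0444)

At (1/2, 1/2): F = (2.5000, -1.8750).
Jacobian J = [[2·b, 2·a + 4], [-4·a·b + 4·a - b^2, -2·a^2 - 2·a·b]].
At the point, J = [[1.0000, 5.0000], [0.7500, -1.0000]] (det J = -4.7500).
Solving J·Δ = −F gives Δ = (1.4474, -0.7895).
Then the next iterate is (a, b)₁ = (1.9474, -0.2895).
Round to (1.9474, -0.2895) and repeat: F = (-2.285545, 7.617302), J = [[-0.5790, 7.8948], [9.960879, -6.457189]].
Δ = (-0.6059, 0.2451), so (a, b)₂ = (1.3415, -0.0444).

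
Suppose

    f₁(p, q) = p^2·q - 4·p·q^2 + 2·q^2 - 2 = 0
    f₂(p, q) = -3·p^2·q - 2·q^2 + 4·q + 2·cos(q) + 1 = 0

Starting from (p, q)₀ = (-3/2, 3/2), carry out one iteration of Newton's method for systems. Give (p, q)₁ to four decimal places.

At (-3/2, 3/2): F = (19.3750, -7.483526).
Jacobian J = [[2·p·q - 4·q^2, p^2 - 8·p·q + 4·q], [-6·p·q, -3·p^2 - 4·q - 2·sin(q) + 4]].
At the point, J = [[-13.5000, 26.2500], [13.5000, -10.744990]] (det J = -209.317635).
Solving J·Δ = −F gives Δ = (-0.0561, -0.7669).
Then the next iterate is (p, q)₁ = (-1.5561, 0.7331).

(-1.5561, 0.7331)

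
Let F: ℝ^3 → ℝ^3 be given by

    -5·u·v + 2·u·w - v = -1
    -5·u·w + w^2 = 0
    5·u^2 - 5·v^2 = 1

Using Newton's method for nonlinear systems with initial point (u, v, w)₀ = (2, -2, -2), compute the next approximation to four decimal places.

At (2, -2, -2): F = (15.0000, 24.0000, -1.0000).
Jacobian J = [[-5·v + 2·w, -5·u - 1, 2·u], [-5·w, 0, -5·u + 2·w], [10·u, -10·v, 0]].
At the point, J = [[6.0000, -11.0000, 4.0000], [10.0000, 0.0000, -14.0000], [20.0000, 20.0000, 0.0000]] (det J = 5560.0000).
Solving J·Δ = −F gives Δ = (-1.0730, 1.1230, 0.9478).
Then the next iterate is (u, v, w)₁ = (0.9270, -0.8770, -1.0522).

(0.9270, -0.8770, -1.0522)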